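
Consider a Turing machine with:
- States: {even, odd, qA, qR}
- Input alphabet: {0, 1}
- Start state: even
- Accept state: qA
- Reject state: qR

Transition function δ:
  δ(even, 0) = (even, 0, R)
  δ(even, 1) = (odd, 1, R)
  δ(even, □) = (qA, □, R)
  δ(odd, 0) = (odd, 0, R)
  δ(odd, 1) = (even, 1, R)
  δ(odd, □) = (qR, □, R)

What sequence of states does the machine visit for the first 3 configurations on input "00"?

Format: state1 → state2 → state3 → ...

Execution trace:
Initial: [even]00
Step 1: δ(even, 0) = (even, 0, R) → 0[even]0
Step 2: δ(even, 0) = (even, 0, R) → 00[even]□

State sequence: even → even → even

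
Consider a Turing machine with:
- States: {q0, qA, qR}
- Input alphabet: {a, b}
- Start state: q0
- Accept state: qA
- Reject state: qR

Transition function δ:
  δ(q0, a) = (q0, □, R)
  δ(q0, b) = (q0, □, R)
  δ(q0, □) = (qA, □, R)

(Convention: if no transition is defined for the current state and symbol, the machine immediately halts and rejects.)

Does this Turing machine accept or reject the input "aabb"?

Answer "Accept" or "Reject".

Execution trace:
Initial: [q0]aabb
Step 1: δ(q0, a) = (q0, □, R) → □[q0]abb
Step 2: δ(q0, a) = (q0, □, R) → □□[q0]bb
Step 3: δ(q0, b) = (q0, □, R) → □□□[q0]b
Step 4: δ(q0, b) = (q0, □, R) → □□□□[q0]□
Step 5: δ(q0, □) = (qA, □, R) → □□□□□[qA]□

The machine reaches the accept state qA and halts.

Answer: Accept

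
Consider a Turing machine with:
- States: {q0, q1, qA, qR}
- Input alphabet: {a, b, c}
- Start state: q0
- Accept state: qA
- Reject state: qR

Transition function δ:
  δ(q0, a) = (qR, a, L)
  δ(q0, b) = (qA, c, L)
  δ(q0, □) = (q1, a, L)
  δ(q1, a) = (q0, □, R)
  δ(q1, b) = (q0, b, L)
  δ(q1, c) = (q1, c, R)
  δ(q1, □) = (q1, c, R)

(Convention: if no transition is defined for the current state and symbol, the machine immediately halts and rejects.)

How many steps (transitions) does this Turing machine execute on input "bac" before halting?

Execution trace:
Initial: [q0]bac
Step 1: δ(q0, b) = (qA, c, L) → [qA]□cac

The machine reaches the accept state qA and halts.

The machine executed 1 step before halting.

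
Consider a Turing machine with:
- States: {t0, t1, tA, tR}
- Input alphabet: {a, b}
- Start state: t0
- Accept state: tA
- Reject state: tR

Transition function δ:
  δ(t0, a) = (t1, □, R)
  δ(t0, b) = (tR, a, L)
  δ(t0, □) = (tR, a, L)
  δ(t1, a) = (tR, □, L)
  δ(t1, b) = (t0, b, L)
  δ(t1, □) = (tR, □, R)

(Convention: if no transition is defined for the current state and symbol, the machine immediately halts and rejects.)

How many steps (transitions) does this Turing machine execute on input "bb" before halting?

Execution trace:
Initial: [t0]bb
Step 1: δ(t0, b) = (tR, a, L) → [tR]□ab

The machine reaches the reject state tR and halts.

The machine executed 1 step before halting.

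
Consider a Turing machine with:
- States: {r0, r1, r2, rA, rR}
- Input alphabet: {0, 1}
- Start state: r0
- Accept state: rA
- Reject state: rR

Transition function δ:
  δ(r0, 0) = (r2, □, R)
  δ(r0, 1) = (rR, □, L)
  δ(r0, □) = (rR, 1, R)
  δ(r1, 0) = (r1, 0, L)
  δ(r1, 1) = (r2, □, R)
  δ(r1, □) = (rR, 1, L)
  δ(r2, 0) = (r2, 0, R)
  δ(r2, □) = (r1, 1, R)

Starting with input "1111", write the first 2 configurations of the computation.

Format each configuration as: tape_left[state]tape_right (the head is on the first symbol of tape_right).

Transitions applied:
Step 1: δ(r0, 1) = (rR, □, L)

The first 2 configurations are:
[r0]1111 ⊢ [rR]□□111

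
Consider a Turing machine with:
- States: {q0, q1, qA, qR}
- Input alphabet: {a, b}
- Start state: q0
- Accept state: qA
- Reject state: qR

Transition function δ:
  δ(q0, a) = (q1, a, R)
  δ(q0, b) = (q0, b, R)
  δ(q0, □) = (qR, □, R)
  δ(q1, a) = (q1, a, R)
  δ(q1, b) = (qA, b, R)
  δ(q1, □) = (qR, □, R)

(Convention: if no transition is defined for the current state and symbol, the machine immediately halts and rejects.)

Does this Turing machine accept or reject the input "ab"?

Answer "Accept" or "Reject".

Execution trace:
Initial: [q0]ab
Step 1: δ(q0, a) = (q1, a, R) → a[q1]b
Step 2: δ(q1, b) = (qA, b, R) → ab[qA]□

The machine reaches the accept state qA and halts.

Answer: Accept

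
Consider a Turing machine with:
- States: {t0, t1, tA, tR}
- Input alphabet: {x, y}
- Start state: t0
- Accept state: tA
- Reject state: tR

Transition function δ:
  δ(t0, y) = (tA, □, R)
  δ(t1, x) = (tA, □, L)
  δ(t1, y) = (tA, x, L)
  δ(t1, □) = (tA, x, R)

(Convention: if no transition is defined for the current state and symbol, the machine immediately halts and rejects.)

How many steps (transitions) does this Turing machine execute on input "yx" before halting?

Execution trace:
Initial: [t0]yx
Step 1: δ(t0, y) = (tA, □, R) → □[tA]x

The machine reaches the accept state tA and halts.

The machine executed 1 step before halting.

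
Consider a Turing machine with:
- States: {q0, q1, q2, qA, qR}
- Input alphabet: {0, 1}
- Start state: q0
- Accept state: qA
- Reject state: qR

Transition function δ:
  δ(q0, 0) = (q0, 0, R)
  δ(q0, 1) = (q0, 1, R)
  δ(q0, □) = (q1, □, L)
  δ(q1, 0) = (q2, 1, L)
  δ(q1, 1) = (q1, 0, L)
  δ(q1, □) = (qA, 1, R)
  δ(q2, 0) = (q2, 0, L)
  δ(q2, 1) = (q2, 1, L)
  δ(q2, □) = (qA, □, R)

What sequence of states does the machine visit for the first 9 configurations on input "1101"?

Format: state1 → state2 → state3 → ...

Execution trace:
Initial: [q0]1101
Step 1: δ(q0, 1) = (q0, 1, R) → 1[q0]101
Step 2: δ(q0, 1) = (q0, 1, R) → 11[q0]01
Step 3: δ(q0, 0) = (q0, 0, R) → 110[q0]1
Step 4: δ(q0, 1) = (q0, 1, R) → 1101[q0]□
Step 5: δ(q0, □) = (q1, □, L) → 110[q1]1□
Step 6: δ(q1, 1) = (q1, 0, L) → 11[q1]00□
Step 7: δ(q1, 0) = (q2, 1, L) → 1[q2]110□
Step 8: δ(q2, 1) = (q2, 1, L) → [q2]1110□

State sequence: q0 → q0 → q0 → q0 → q0 → q1 → q1 → q2 → q2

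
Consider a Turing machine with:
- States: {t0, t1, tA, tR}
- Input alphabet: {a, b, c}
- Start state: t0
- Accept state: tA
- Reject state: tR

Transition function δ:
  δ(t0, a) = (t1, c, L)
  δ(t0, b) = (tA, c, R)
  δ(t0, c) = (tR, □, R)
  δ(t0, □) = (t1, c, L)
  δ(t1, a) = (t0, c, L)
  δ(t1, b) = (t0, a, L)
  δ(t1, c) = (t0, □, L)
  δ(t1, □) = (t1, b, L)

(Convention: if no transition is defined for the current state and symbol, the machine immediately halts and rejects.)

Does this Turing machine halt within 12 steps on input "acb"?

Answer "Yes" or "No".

Execution trace:
Initial: [t0]acb
Step 1: δ(t0, a) = (t1, c, L) → [t1]□ccb
Step 2: δ(t1, □) = (t1, b, L) → [t1]□bccb
Step 3: δ(t1, □) = (t1, b, L) → [t1]□bbccb
Step 4: δ(t1, □) = (t1, b, L) → [t1]□bbbccb
Step 5: δ(t1, □) = (t1, b, L) → [t1]□bbbbccb
Step 6: δ(t1, □) = (t1, b, L) → [t1]□bbbbbccb
Step 7: δ(t1, □) = (t1, b, L) → [t1]□bbbbbbccb
Step 8: δ(t1, □) = (t1, b, L) → [t1]□bbbbbbbccb
Step 9: δ(t1, □) = (t1, b, L) → [t1]□bbbbbbbbccb
Step 10: δ(t1, □) = (t1, b, L) → [t1]□bbbbbbbbbccb
Step 11: δ(t1, □) = (t1, b, L) → [t1]□bbbbbbbbbbccb
Step 12: δ(t1, □) = (t1, b, L) → [t1]□bbbbbbbbbbbccb

The machine has not reached a halting state after 12 steps.
The machine did not halt within the 12-step bound.

Answer: No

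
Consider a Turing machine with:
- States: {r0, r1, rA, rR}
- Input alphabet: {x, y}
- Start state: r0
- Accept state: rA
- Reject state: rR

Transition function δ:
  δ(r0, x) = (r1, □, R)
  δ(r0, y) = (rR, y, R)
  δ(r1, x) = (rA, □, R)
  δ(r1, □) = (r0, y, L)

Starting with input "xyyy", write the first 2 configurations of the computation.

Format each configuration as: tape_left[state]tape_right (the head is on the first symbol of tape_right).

Transitions applied:
Step 1: δ(r0, x) = (r1, □, R)

The first 2 configurations are:
[r0]xyyy ⊢ □[r1]yyy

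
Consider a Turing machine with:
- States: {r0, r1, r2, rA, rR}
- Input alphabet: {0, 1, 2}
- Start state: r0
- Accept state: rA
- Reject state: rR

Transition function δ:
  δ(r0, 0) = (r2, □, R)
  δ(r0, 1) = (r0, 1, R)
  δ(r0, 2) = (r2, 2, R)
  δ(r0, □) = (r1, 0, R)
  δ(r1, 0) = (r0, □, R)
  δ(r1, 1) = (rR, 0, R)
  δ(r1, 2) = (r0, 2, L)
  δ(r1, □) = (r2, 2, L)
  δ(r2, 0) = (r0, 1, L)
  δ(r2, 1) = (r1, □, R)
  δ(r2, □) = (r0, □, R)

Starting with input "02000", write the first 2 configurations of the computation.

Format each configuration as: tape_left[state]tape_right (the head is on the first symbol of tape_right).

Transitions applied:
Step 1: δ(r0, 0) = (r2, □, R)

The first 2 configurations are:
[r0]02000 ⊢ □[r2]2000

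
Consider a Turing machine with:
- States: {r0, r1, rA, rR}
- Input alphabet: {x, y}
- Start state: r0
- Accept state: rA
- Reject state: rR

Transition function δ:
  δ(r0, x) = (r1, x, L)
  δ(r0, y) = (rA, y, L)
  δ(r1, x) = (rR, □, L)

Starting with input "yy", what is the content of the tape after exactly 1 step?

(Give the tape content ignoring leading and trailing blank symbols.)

Execution trace:
Initial: [r0]yy
Step 1: δ(r0, y) = (rA, y, L) → [rA]□yy

The machine reaches the accept state rA and halts.

After 1 step, the tape (ignoring leading/trailing blanks) is: yy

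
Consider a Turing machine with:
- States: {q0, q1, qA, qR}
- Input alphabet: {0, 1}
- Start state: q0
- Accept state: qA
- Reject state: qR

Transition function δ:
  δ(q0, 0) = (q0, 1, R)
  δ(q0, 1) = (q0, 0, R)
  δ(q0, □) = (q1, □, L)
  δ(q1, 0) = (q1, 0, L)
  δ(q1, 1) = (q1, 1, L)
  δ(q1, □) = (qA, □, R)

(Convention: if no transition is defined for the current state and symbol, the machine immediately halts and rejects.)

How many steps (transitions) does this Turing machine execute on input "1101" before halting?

Execution trace:
Initial: [q0]1101
Step 1: δ(q0, 1) = (q0, 0, R) → 0[q0]101
Step 2: δ(q0, 1) = (q0, 0, R) → 00[q0]01
Step 3: δ(q0, 0) = (q0, 1, R) → 001[q0]1
Step 4: δ(q0, 1) = (q0, 0, R) → 0010[q0]□
Step 5: δ(q0, □) = (q1, □, L) → 001[q1]0□
Step 6: δ(q1, 0) = (q1, 0, L) → 00[q1]10□
Step 7: δ(q1, 1) = (q1, 1, L) → 0[q1]010□
Step 8: δ(q1, 0) = (q1, 0, L) → [q1]0010□
Step 9: δ(q1, 0) = (q1, 0, L) → [q1]□0010□
Step 10: δ(q1, □) = (qA, □, R) → □[qA]0010□

The machine reaches the accept state qA and halts.

The machine executed 10 steps before halting.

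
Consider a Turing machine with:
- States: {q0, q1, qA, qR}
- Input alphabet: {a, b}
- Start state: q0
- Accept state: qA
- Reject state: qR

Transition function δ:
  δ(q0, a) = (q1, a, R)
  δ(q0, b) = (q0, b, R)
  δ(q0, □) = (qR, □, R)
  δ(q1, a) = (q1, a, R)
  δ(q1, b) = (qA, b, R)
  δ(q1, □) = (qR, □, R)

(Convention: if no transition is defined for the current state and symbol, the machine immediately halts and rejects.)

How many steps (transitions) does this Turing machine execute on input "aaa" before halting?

Execution trace:
Initial: [q0]aaa
Step 1: δ(q0, a) = (q1, a, R) → a[q1]aa
Step 2: δ(q1, a) = (q1, a, R) → aa[q1]a
Step 3: δ(q1, a) = (q1, a, R) → aaa[q1]□
Step 4: δ(q1, □) = (qR, □, R) → aaa□[qR]□

The machine reaches the reject state qR and halts.

The machine executed 4 steps before halting.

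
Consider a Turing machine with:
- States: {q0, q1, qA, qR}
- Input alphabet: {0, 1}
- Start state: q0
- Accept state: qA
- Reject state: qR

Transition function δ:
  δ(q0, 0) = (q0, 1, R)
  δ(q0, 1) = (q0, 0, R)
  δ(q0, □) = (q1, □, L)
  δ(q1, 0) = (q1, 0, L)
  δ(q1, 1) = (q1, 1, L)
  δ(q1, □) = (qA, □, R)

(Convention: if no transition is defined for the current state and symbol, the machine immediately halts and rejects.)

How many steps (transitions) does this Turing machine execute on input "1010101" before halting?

Execution trace:
Initial: [q0]1010101
Step 1: δ(q0, 1) = (q0, 0, R) → 0[q0]010101
Step 2: δ(q0, 0) = (q0, 1, R) → 01[q0]10101
Step 3: δ(q0, 1) = (q0, 0, R) → 010[q0]0101
Step 4: δ(q0, 0) = (q0, 1, R) → 0101[q0]101
Step 5: δ(q0, 1) = (q0, 0, R) → 01010[q0]01
Step 6: δ(q0, 0) = (q0, 1, R) → 010101[q0]1
Step 7: δ(q0, 1) = (q0, 0, R) → 0101010[q0]□
Step 8: δ(q0, □) = (q1, □, L) → 010101[q1]0□
Step 9: δ(q1, 0) = (q1, 0, L) → 01010[q1]10□
Step 10: δ(q1, 1) = (q1, 1, L) → 0101[q1]010□
Step 11: δ(q1, 0) = (q1, 0, L) → 010[q1]1010□
Step 12: δ(q1, 1) = (q1, 1, L) → 01[q1]01010□
Step 13: δ(q1, 0) = (q1, 0, L) → 0[q1]101010□
Step 14: δ(q1, 1) = (q1, 1, L) → [q1]0101010□
Step 15: δ(q1, 0) = (q1, 0, L) → [q1]□0101010□
Step 16: δ(q1, □) = (qA, □, R) → □[qA]0101010□

The machine reaches the accept state qA and halts.

The machine executed 16 steps before halting.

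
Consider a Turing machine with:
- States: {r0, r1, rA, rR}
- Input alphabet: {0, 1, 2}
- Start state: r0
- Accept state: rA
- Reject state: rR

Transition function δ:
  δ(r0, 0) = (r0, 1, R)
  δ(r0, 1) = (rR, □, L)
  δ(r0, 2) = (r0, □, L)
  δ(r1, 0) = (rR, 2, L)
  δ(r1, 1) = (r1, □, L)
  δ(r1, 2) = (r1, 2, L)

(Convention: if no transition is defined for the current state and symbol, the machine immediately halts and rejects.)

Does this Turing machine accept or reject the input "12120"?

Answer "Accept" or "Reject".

Execution trace:
Initial: [r0]12120
Step 1: δ(r0, 1) = (rR, □, L) → [rR]□□2120

The machine reaches the reject state rR and halts.

Answer: Reject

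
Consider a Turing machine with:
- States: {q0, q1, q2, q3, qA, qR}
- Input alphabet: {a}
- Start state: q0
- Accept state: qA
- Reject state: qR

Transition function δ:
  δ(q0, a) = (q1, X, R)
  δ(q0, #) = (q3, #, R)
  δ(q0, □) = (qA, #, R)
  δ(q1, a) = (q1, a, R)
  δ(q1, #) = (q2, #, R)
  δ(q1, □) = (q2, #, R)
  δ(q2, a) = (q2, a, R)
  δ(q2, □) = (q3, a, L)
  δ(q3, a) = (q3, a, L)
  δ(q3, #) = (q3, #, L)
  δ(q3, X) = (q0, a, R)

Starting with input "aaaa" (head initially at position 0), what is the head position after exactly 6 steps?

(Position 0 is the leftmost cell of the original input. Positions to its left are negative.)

Execution trace (head position shown):
Step 0: [q0]aaaa  (head at position 0)
Step 1: move right → X[q1]aaa  (head at position 1)
Step 2: move right → Xa[q1]aa  (head at position 2)
Step 3: move right → Xaa[q1]a  (head at position 3)
Step 4: move right → Xaaa[q1]□  (head at position 4)
Step 5: move right → Xaaa#[q2]□  (head at position 5)
Step 6: move left → Xaaa[q3]#a  (head at position 4)

After 6 steps, the head is at position 4.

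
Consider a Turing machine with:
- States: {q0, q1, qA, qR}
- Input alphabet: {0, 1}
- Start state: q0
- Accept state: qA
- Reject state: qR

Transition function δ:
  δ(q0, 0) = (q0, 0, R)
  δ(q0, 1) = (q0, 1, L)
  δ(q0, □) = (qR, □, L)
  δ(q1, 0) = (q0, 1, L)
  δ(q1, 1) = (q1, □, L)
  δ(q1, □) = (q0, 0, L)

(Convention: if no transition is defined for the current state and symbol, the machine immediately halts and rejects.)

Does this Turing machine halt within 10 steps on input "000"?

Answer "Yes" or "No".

Execution trace:
Initial: [q0]000
Step 1: δ(q0, 0) = (q0, 0, R) → 0[q0]00
Step 2: δ(q0, 0) = (q0, 0, R) → 00[q0]0
Step 3: δ(q0, 0) = (q0, 0, R) → 000[q0]□
Step 4: δ(q0, □) = (qR, □, L) → 00[qR]0□

The machine reaches the reject state qR and halts.
The machine halted after 4 steps (within the 10-step bound).

Answer: Yes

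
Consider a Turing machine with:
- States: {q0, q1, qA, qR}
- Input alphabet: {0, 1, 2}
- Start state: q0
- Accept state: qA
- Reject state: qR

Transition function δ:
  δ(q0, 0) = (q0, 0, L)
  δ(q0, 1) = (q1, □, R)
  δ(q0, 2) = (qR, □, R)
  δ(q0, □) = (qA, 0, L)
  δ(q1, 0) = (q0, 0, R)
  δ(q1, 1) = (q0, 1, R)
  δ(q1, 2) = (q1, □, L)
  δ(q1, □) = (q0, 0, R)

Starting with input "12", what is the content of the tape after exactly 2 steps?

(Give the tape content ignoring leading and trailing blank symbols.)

Execution trace:
Initial: [q0]12
Step 1: δ(q0, 1) = (q1, □, R) → □[q1]2
Step 2: δ(q1, 2) = (q1, □, L) → [q1]□□

After 2 steps, the tape (ignoring leading/trailing blanks) is: □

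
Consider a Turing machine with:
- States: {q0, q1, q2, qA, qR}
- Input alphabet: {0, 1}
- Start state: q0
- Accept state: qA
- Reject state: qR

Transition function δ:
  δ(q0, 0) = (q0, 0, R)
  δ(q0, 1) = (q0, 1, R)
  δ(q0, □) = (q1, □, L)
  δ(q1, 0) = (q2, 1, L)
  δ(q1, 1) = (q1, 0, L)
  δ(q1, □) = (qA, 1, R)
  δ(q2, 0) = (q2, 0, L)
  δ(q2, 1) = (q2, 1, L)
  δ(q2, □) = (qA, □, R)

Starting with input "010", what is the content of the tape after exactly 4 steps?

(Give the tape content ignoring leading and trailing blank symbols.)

Execution trace:
Initial: [q0]010
Step 1: δ(q0, 0) = (q0, 0, R) → 0[q0]10
Step 2: δ(q0, 1) = (q0, 1, R) → 01[q0]0
Step 3: δ(q0, 0) = (q0, 0, R) → 010[q0]□
Step 4: δ(q0, □) = (q1, □, L) → 01[q1]0□

After 4 steps, the tape (ignoring leading/trailing blanks) is: 010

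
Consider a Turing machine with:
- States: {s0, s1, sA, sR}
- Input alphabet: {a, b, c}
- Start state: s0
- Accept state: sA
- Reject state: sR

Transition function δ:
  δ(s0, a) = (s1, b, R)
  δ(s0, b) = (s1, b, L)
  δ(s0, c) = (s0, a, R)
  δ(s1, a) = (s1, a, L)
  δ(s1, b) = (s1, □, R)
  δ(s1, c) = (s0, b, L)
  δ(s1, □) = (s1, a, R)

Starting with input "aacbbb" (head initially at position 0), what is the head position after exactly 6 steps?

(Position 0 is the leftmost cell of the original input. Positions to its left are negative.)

Execution trace (head position shown):
Step 0: [s0]aacbbb  (head at position 0)
Step 1: move right → b[s1]acbbb  (head at position 1)
Step 2: move left → [s1]bacbbb  (head at position 0)
Step 3: move right → □[s1]acbbb  (head at position 1)
Step 4: move left → [s1]□acbbb  (head at position 0)
Step 5: move right → a[s1]acbbb  (head at position 1)
Step 6: move left → [s1]aacbbb  (head at position 0)

After 6 steps, the head is at position 0.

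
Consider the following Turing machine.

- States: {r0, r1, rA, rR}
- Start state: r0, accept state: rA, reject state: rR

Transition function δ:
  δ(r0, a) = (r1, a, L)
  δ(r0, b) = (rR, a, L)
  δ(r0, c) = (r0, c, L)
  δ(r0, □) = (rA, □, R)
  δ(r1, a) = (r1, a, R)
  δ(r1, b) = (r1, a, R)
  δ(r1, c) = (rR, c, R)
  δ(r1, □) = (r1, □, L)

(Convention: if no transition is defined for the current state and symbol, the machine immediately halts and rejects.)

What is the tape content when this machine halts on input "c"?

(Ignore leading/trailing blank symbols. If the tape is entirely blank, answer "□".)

Execution trace:
Initial: [r0]c
Step 1: δ(r0, c) = (r0, c, L) → [r0]□c
Step 2: δ(r0, □) = (rA, □, R) → □[rA]c

The machine reaches the accept state rA and halts.

Final tape (ignoring leading/trailing blanks): c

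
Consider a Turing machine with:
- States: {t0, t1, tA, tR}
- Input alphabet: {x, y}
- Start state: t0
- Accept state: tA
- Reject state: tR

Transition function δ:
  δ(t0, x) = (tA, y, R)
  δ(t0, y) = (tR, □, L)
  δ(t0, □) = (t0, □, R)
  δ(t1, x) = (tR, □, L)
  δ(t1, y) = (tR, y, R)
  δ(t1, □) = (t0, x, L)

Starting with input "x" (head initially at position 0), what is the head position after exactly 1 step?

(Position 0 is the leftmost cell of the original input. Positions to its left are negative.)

Execution trace (head position shown):
Step 0: [t0]x  (head at position 0)
Step 1: move right → y[tA]□  (head at position 1)

After 1 step, the head is at position 1.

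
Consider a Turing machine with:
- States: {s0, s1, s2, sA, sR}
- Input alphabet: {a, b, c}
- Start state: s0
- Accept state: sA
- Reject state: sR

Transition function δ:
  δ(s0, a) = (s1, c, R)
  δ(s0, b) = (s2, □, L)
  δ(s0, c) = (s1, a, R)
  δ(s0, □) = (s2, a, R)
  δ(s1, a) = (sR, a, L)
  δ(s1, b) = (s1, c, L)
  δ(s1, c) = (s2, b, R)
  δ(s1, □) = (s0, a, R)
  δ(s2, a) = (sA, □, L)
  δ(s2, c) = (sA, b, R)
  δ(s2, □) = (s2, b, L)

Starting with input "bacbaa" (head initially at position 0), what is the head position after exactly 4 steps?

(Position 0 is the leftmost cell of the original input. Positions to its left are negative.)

Execution trace (head position shown):
Step 0: [s0]bacbaa  (head at position 0)
Step 1: move left → [s2]□□acbaa  (head at position -1)
Step 2: move left → [s2]□b□acbaa  (head at position -2)
Step 3: move left → [s2]□bb□acbaa  (head at position -3)
Step 4: move left → [s2]□bbb□acbaa  (head at position -4)

After 4 steps, the head is at position -4.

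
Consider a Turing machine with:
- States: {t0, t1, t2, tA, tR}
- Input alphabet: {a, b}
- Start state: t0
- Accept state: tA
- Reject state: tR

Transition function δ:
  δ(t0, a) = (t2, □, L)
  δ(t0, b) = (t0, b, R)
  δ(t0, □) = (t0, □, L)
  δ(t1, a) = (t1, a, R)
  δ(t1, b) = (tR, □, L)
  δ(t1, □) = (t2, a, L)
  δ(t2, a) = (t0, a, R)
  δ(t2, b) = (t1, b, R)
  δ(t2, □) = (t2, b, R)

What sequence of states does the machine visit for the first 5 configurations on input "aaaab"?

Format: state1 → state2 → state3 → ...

Execution trace:
Initial: [t0]aaaab
Step 1: δ(t0, a) = (t2, □, L) → [t2]□□aaab
Step 2: δ(t2, □) = (t2, b, R) → b[t2]□aaab
Step 3: δ(t2, □) = (t2, b, R) → bb[t2]aaab
Step 4: δ(t2, a) = (t0, a, R) → bba[t0]aab

State sequence: t0 → t2 → t2 → t2 → t0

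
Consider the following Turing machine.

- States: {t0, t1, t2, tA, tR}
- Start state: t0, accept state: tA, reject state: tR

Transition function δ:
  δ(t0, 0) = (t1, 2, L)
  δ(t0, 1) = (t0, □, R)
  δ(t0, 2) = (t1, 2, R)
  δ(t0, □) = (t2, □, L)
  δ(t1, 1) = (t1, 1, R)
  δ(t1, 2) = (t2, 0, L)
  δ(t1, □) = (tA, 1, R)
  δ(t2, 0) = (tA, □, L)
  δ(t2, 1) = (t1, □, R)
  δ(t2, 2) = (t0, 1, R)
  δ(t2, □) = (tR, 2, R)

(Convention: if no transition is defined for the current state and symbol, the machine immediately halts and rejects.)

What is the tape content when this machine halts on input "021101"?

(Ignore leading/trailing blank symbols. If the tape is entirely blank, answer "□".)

Execution trace:
Initial: [t0]021101
Step 1: δ(t0, 0) = (t1, 2, L) → [t1]□221101
Step 2: δ(t1, □) = (tA, 1, R) → 1[tA]221101

The machine reaches the accept state tA and halts.

Final tape (ignoring leading/trailing blanks): 1221101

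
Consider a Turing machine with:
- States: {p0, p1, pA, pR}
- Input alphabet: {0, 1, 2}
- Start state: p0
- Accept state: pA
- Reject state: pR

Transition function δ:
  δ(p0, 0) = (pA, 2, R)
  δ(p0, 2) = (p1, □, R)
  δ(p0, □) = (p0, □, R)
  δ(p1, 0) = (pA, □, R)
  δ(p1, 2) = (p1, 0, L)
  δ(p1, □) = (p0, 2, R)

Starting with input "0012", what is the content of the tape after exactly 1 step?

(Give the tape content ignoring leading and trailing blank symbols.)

Execution trace:
Initial: [p0]0012
Step 1: δ(p0, 0) = (pA, 2, R) → 2[pA]012

The machine reaches the accept state pA and halts.

After 1 step, the tape (ignoring leading/trailing blanks) is: 2012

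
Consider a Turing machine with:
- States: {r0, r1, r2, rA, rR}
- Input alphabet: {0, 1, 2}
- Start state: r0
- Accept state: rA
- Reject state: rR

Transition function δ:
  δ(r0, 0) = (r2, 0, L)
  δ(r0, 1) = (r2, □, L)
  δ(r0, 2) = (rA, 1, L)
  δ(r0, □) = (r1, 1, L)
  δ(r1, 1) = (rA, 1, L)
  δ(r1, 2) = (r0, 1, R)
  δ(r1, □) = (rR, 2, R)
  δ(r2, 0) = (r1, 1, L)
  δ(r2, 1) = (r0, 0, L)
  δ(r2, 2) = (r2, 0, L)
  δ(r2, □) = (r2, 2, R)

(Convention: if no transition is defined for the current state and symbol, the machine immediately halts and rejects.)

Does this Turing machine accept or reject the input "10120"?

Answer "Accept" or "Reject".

Execution trace:
Initial: [r0]10120
Step 1: δ(r0, 1) = (r2, □, L) → [r2]□□0120
Step 2: δ(r2, □) = (r2, 2, R) → 2[r2]□0120
Step 3: δ(r2, □) = (r2, 2, R) → 22[r2]0120
Step 4: δ(r2, 0) = (r1, 1, L) → 2[r1]21120
Step 5: δ(r1, 2) = (r0, 1, R) → 21[r0]1120
Step 6: δ(r0, 1) = (r2, □, L) → 2[r2]1□120
Step 7: δ(r2, 1) = (r0, 0, L) → [r0]20□120
Step 8: δ(r0, 2) = (rA, 1, L) → [rA]□10□120

The machine reaches the accept state rA and halts.

Answer: Accept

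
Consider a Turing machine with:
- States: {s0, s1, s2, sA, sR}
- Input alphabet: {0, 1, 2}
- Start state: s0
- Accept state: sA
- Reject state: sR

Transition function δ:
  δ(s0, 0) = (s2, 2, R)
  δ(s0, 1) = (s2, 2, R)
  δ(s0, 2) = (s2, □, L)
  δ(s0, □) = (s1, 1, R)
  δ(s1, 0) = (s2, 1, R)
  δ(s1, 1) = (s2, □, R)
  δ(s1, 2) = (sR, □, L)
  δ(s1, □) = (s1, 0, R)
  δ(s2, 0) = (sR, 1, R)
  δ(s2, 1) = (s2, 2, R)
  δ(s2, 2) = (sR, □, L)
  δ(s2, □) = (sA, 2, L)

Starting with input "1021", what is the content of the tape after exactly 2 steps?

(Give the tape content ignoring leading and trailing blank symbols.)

Execution trace:
Initial: [s0]1021
Step 1: δ(s0, 1) = (s2, 2, R) → 2[s2]021
Step 2: δ(s2, 0) = (sR, 1, R) → 21[sR]21

The machine reaches the reject state sR and halts.

After 2 steps, the tape (ignoring leading/trailing blanks) is: 2121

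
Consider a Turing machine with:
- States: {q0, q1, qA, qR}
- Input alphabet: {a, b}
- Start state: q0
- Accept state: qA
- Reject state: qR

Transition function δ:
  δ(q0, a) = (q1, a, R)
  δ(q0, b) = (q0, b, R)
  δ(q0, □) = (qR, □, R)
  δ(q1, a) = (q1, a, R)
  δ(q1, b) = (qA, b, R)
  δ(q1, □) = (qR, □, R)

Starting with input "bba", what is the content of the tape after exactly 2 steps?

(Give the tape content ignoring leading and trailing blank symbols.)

Execution trace:
Initial: [q0]bba
Step 1: δ(q0, b) = (q0, b, R) → b[q0]ba
Step 2: δ(q0, b) = (q0, b, R) → bb[q0]a

After 2 steps, the tape (ignoring leading/trailing blanks) is: bba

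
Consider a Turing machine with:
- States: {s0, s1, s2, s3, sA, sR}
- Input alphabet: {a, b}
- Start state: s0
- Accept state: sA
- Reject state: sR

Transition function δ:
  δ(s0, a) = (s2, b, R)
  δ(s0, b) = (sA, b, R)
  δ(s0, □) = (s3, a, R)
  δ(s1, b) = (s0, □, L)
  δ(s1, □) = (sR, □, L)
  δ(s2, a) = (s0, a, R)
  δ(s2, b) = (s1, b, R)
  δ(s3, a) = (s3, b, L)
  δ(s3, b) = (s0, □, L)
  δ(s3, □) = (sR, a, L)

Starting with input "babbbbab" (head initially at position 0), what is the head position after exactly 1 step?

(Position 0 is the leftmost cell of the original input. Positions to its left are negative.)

Execution trace (head position shown):
Step 0: [s0]babbbbab  (head at position 0)
Step 1: move right → b[sA]abbbbab  (head at position 1)

After 1 step, the head is at position 1.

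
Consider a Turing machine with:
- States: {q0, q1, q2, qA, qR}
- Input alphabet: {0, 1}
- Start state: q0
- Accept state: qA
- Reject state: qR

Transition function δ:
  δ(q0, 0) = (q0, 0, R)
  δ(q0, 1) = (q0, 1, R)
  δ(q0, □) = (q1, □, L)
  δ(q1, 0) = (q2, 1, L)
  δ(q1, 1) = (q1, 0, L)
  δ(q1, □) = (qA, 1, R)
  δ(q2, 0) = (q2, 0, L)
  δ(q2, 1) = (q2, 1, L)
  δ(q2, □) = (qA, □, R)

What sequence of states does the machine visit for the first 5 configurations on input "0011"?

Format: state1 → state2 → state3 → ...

Execution trace:
Initial: [q0]0011
Step 1: δ(q0, 0) = (q0, 0, R) → 0[q0]011
Step 2: δ(q0, 0) = (q0, 0, R) → 00[q0]11
Step 3: δ(q0, 1) = (q0, 1, R) → 001[q0]1
Step 4: δ(q0, 1) = (q0, 1, R) → 0011[q0]□

State sequence: q0 → q0 → q0 → q0 → q0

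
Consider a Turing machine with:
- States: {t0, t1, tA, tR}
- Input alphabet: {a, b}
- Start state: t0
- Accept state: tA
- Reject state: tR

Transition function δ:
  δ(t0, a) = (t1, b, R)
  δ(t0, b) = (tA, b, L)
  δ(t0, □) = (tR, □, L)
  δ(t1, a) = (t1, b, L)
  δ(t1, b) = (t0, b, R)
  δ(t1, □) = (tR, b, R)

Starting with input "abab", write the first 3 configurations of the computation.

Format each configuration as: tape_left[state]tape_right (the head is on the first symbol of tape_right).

Transitions applied:
Step 1: δ(t0, a) = (t1, b, R)
Step 2: δ(t1, b) = (t0, b, R)

The first 3 configurations are:
[t0]abab ⊢ b[t1]bab ⊢ bb[t0]ab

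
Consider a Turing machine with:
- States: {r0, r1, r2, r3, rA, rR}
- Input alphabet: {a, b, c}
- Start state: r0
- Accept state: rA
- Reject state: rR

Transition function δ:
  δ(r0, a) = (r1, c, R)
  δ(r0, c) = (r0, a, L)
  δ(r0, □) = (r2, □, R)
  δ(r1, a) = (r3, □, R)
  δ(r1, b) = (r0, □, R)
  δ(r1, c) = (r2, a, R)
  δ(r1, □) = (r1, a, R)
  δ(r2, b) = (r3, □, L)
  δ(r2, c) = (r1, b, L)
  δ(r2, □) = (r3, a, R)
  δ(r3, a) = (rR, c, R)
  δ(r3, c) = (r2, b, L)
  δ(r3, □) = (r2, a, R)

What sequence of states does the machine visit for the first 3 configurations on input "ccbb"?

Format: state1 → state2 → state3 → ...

Execution trace:
Initial: [r0]ccbb
Step 1: δ(r0, c) = (r0, a, L) → [r0]□acbb
Step 2: δ(r0, □) = (r2, □, R) → □[r2]acbb

No transition is defined for δ(r2, a). By convention the machine halts and rejects.

State sequence: r0 → r0 → r2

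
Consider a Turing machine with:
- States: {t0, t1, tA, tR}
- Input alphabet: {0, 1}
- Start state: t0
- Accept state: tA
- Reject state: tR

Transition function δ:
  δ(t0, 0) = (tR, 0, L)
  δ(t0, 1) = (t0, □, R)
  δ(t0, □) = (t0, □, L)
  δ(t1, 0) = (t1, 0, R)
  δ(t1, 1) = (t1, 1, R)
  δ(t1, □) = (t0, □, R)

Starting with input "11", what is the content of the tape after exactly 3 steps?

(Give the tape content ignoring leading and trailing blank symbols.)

Execution trace:
Initial: [t0]11
Step 1: δ(t0, 1) = (t0, □, R) → □[t0]1
Step 2: δ(t0, 1) = (t0, □, R) → □□[t0]□
Step 3: δ(t0, □) = (t0, □, L) → □[t0]□□

After 3 steps, the tape (ignoring leading/trailing blanks) is: □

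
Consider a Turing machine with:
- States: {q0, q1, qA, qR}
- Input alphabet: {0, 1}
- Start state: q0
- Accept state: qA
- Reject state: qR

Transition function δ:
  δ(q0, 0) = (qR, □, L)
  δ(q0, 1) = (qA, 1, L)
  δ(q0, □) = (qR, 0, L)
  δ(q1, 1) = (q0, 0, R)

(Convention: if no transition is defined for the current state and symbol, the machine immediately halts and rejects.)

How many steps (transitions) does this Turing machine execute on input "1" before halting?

Execution trace:
Initial: [q0]1
Step 1: δ(q0, 1) = (qA, 1, L) → [qA]□1

The machine reaches the accept state qA and halts.

The machine executed 1 step before halting.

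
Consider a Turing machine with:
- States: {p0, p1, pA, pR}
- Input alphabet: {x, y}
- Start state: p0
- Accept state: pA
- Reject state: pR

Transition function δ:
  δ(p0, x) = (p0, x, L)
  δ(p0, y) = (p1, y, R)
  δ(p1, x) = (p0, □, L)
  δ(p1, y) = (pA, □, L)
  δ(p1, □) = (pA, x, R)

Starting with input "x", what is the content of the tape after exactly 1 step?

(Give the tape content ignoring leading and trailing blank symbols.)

Execution trace:
Initial: [p0]x
Step 1: δ(p0, x) = (p0, x, L) → [p0]□x

No transition is defined for δ(p0, □). By convention the machine halts and rejects.

After 1 step, the tape (ignoring leading/trailing blanks) is: x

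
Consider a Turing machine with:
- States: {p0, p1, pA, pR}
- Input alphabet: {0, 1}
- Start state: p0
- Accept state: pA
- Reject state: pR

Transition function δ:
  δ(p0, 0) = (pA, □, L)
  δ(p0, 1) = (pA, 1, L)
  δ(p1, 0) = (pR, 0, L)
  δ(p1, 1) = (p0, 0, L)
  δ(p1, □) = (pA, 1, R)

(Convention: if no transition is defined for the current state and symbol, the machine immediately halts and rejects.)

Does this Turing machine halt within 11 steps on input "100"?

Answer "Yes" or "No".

Execution trace:
Initial: [p0]100
Step 1: δ(p0, 1) = (pA, 1, L) → [pA]□100

The machine reaches the accept state pA and halts.
The machine halted after 1 step (within the 11-step bound).

Answer: Yes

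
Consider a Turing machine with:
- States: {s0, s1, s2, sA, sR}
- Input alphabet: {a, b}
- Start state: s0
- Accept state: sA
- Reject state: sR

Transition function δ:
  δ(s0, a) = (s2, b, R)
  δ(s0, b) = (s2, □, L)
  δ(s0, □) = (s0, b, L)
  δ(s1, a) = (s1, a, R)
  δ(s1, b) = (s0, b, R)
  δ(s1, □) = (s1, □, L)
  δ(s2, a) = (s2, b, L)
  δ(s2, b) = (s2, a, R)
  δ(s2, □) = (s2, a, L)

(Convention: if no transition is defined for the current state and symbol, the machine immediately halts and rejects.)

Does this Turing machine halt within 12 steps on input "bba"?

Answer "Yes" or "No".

Execution trace:
Initial: [s0]bba
Step 1: δ(s0, b) = (s2, □, L) → [s2]□□ba
Step 2: δ(s2, □) = (s2, a, L) → [s2]□a□ba
Step 3: δ(s2, □) = (s2, a, L) → [s2]□aa□ba
Step 4: δ(s2, □) = (s2, a, L) → [s2]□aaa□ba
Step 5: δ(s2, □) = (s2, a, L) → [s2]□aaaa□ba
Step 6: δ(s2, □) = (s2, a, L) → [s2]□aaaaa□ba
Step 7: δ(s2, □) = (s2, a, L) → [s2]□aaaaaa□ba
Step 8: δ(s2, □) = (s2, a, L) → [s2]□aaaaaaa□ba
Step 9: δ(s2, □) = (s2, a, L) → [s2]□aaaaaaaa□ba
Step 10: δ(s2, □) = (s2, a, L) → [s2]□aaaaaaaaa□ba
Step 11: δ(s2, □) = (s2, a, L) → [s2]□aaaaaaaaaa□ba
Step 12: δ(s2, □) = (s2, a, L) → [s2]□aaaaaaaaaaa□ba

The machine has not reached a halting state after 12 steps.
The machine did not halt within the 12-step bound.

Answer: No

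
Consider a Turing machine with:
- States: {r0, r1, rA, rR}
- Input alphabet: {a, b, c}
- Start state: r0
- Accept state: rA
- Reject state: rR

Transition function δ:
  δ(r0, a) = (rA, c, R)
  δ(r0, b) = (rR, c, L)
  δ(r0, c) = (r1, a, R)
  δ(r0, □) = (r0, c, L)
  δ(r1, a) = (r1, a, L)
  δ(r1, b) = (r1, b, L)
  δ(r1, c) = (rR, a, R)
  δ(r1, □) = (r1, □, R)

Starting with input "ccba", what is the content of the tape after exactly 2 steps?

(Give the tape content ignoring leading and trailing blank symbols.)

Execution trace:
Initial: [r0]ccba
Step 1: δ(r0, c) = (r1, a, R) → a[r1]cba
Step 2: δ(r1, c) = (rR, a, R) → aa[rR]ba

The machine reaches the reject state rR and halts.

After 2 steps, the tape (ignoring leading/trailing blanks) is: aaba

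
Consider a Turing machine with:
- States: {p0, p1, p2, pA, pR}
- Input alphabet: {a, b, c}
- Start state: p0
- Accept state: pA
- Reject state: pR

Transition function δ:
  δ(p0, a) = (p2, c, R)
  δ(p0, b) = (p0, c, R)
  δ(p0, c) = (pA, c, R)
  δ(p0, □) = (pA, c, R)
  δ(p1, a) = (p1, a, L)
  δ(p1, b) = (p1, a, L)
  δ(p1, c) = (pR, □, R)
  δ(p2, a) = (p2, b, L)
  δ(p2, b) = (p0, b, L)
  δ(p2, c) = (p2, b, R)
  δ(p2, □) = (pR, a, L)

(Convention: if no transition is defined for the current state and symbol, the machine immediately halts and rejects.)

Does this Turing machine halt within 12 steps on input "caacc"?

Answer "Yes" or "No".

Execution trace:
Initial: [p0]caacc
Step 1: δ(p0, c) = (pA, c, R) → c[pA]aacc

The machine reaches the accept state pA and halts.
The machine halted after 1 step (within the 12-step bound).

Answer: Yes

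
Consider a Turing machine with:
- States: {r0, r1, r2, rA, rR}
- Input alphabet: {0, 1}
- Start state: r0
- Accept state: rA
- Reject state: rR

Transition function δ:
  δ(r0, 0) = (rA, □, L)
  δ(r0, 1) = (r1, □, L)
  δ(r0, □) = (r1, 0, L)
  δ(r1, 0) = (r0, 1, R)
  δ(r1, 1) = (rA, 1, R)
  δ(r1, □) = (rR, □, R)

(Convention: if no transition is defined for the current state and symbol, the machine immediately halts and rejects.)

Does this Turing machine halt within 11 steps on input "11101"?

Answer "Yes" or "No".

Execution trace:
Initial: [r0]11101
Step 1: δ(r0, 1) = (r1, □, L) → [r1]□□1101
Step 2: δ(r1, □) = (rR, □, R) → □[rR]□1101

The machine reaches the reject state rR and halts.
The machine halted after 2 steps (within the 11-step bound).

Answer: Yes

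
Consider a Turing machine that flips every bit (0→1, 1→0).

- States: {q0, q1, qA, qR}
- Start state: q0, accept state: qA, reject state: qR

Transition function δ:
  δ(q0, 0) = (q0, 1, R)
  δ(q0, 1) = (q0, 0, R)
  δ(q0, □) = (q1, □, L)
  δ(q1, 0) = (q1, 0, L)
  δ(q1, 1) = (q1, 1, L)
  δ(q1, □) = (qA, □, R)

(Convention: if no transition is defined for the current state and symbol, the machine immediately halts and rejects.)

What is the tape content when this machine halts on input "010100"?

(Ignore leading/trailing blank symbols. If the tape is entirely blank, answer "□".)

Execution trace:
Initial: [q0]010100
Step 1: δ(q0, 0) = (q0, 1, R) → 1[q0]10100
Step 2: δ(q0, 1) = (q0, 0, R) → 10[q0]0100
Step 3: δ(q0, 0) = (q0, 1, R) → 101[q0]100
Step 4: δ(q0, 1) = (q0, 0, R) → 1010[q0]00
Step 5: δ(q0, 0) = (q0, 1, R) → 10101[q0]0
Step 6: δ(q0, 0) = (q0, 1, R) → 101011[q0]□
Step 7: δ(q0, □) = (q1, □, L) → 10101[q1]1□
Step 8: δ(q1, 1) = (q1, 1, L) → 1010[q1]11□
Step 9: δ(q1, 1) = (q1, 1, L) → 101[q1]011□
Step 10: δ(q1, 0) = (q1, 0, L) → 10[q1]1011□
Step 11: δ(q1, 1) = (q1, 1, L) → 1[q1]01011□
Step 12: δ(q1, 0) = (q1, 0, L) → [q1]101011□
Step 13: δ(q1, 1) = (q1, 1, L) → [q1]□101011□
Step 14: δ(q1, □) = (qA, □, R) → □[qA]101011□

The machine reaches the accept state qA and halts.

Final tape (ignoring leading/trailing blanks): 101011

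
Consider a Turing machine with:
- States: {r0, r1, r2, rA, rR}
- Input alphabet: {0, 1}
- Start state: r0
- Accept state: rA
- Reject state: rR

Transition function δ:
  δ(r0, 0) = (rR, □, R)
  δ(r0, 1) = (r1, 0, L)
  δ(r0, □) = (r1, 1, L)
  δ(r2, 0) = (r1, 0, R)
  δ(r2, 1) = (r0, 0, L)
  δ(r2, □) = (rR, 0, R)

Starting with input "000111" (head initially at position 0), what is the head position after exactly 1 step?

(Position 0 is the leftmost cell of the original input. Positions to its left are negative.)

Execution trace (head position shown):
Step 0: [r0]000111  (head at position 0)
Step 1: move right → □[rR]00111  (head at position 1)

After 1 step, the head is at position 1.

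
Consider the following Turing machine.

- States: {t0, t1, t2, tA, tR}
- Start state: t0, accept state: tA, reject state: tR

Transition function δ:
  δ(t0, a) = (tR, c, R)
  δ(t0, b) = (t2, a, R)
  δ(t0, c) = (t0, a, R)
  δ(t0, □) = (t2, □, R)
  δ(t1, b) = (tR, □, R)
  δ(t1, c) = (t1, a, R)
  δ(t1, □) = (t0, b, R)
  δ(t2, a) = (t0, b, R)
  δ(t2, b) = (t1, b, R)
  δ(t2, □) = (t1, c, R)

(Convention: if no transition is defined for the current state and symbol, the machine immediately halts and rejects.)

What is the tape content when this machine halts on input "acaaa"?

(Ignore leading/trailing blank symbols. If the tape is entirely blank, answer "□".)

Execution trace:
Initial: [t0]acaaa
Step 1: δ(t0, a) = (tR, c, R) → c[tR]caaa

The machine reaches the reject state tR and halts.

Final tape (ignoring leading/trailing blanks): ccaaa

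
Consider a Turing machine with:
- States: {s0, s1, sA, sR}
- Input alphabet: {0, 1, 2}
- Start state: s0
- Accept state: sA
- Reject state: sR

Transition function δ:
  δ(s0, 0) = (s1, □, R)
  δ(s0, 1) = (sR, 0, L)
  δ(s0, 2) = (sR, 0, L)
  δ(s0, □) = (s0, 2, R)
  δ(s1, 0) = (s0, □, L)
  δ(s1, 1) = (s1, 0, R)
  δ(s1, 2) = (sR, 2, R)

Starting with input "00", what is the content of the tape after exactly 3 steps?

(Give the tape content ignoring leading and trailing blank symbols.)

Execution trace:
Initial: [s0]00
Step 1: δ(s0, 0) = (s1, □, R) → □[s1]0
Step 2: δ(s1, 0) = (s0, □, L) → [s0]□□
Step 3: δ(s0, □) = (s0, 2, R) → 2[s0]□

After 3 steps, the tape (ignoring leading/trailing blanks) is: 2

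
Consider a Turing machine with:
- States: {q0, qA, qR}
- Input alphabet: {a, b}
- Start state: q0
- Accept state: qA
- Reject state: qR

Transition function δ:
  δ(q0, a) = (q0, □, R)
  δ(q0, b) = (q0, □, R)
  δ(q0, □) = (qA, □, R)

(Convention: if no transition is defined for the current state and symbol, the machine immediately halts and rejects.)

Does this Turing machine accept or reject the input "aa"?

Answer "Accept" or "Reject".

Execution trace:
Initial: [q0]aa
Step 1: δ(q0, a) = (q0, □, R) → □[q0]a
Step 2: δ(q0, a) = (q0, □, R) → □□[q0]□
Step 3: δ(q0, □) = (qA, □, R) → □□□[qA]□

The machine reaches the accept state qA and halts.

Answer: Accept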